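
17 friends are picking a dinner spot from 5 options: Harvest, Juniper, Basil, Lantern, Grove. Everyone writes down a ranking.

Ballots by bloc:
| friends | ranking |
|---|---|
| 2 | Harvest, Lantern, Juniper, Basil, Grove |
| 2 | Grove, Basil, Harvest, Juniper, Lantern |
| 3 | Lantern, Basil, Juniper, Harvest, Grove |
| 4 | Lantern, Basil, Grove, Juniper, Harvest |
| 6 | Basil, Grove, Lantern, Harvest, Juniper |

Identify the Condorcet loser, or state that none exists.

Head-to-head results (17 friends):
Harvest–Juniper: Harvest 10–7.
Harvest vs Basil: Harvest preferred on 2 ballots; Basil wins 15–2.
Harvest vs Lantern: 4 to 13, Lantern.
Harvest vs Grove: Grove wins 12–5.
Juniper vs Basil: 2 for Juniper, 15 for Basil — Basil by 15–2.
Juniper vs Lantern: Juniper preferred on 2 ballots; Lantern wins 15–2.
Juniper vs Grove: 2+3 = 5 for Juniper, 12 for Grove — Grove by 12–5.
Basil–Lantern: Lantern 9–8.
Basil vs Grove: 2+3+4+6 = 15 for Basil, 2 for Grove — Basil by 15–2.
Lantern vs Grove: Lantern wins 9–8.
Juniper loses to every other restaurant — it is the Condorcet loser.

Juniper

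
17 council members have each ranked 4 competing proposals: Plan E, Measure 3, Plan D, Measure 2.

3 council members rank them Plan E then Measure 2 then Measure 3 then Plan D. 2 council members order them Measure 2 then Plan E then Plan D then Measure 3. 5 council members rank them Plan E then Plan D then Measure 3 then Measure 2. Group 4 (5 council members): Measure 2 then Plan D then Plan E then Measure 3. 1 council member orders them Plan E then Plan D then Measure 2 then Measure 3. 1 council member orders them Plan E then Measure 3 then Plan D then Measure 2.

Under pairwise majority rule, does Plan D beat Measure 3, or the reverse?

Ballots ranking Plan D above Measure 3: 2 + 5 + 5 + 1 = 13.
Ballots ranking Measure 3 above Plan D: 17 − 13 = 4.
Plan D wins the head-to-head 13–4.

Plan D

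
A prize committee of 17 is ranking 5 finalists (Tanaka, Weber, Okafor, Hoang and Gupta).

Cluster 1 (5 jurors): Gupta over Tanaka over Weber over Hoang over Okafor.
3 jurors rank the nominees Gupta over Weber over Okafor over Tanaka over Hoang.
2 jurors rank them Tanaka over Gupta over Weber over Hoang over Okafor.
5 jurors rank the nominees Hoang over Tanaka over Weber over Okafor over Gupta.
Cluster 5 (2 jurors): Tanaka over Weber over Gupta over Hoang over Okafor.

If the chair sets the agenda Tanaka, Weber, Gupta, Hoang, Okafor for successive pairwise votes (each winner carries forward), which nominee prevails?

Tanaka

Round 1: Tanaka vs Weber — 14–3, Tanaka advances.
Round 2: Tanaka vs Gupta — 9–8, Tanaka advances.
Round 3: Tanaka vs Hoang — 12–5, Tanaka advances.
Round 4: Tanaka vs Okafor — 14–3, Tanaka advances.
Tanaka survives the agenda.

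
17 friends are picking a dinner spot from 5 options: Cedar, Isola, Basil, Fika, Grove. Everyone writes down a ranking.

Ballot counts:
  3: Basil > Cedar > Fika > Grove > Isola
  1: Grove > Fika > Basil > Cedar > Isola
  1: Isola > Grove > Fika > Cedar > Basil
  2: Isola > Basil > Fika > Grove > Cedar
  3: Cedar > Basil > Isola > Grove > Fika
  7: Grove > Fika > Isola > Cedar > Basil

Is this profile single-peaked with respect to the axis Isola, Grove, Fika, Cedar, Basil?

no

Axis positions: Isola=1, Grove=2, Fika=3, Cedar=4, Basil=5.
Faction 1 (peak Basil at position 5): ranking walks positions 5-4-3-2-1, expanding outward from the peak — single-peaked.
Faction 2: ranking walks positions 2-3-5-4-1; Basil is ranked above Cedar even though Cedar lies between Basil and the peak Grove on the axis — preferences dip and rise again. Not single-peaked.
Faction 3 (peak Isola at position 1): ranking walks positions 1-2-3-4-5, expanding outward from the peak — single-peaked.
Faction 4: ranking walks positions 1-5-3-2-4; Basil is ranked above Grove even though Grove lies between Basil and the peak Isola on the axis — preferences dip and rise again. Not single-peaked.
Faction 5: ranking walks positions 4-5-1-2-3; Isola is ranked above Fika even though Fika lies between Isola and the peak Cedar on the axis — preferences dip and rise again. Not single-peaked.
Faction 6 (peak Grove at position 2): ranking walks positions 2-3-1-4-5, expanding outward from the peak — single-peaked.
Faction 2 violates single-peakedness, so the profile is not single-peaked on this axis.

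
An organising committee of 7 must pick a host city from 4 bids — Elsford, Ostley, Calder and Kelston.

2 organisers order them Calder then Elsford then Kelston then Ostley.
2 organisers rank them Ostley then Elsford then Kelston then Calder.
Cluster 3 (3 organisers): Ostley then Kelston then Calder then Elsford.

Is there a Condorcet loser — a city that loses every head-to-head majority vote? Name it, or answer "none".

none

Pairwise majorities:
Elsford vs Ostley: 2 for Elsford, 5 for Ostley — Ostley by 5–2.
Elsford vs Calder: Calder wins 5–2.
Elsford vs Kelston: Elsford wins 4–3.
Ostley vs Calder: Ostley is ranked higher on 2+3 = 5 ballots, Calder on 2. Ostley wins 5–2.
Ostley vs Kelston: Ostley preferred on 2+3 = 5 ballots; Ostley wins 5–2.
Calder vs Kelston: Kelston, 5–2.
Each city has at least one pairwise win (Elsford beats Kelston; Ostley beats Elsford; Calder beats Elsford; Kelston beats Calder) — no Condorcet loser.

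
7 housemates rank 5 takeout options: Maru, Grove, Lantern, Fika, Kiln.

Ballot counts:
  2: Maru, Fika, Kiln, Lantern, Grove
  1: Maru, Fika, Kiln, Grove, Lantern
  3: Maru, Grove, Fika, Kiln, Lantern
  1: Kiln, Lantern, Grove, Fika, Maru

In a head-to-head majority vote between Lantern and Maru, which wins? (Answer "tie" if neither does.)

Maru

Ballots ranking Lantern above Maru: 1.
Ballots ranking Maru above Lantern: 7 − 1 = 6.
Maru wins the head-to-head 6–1.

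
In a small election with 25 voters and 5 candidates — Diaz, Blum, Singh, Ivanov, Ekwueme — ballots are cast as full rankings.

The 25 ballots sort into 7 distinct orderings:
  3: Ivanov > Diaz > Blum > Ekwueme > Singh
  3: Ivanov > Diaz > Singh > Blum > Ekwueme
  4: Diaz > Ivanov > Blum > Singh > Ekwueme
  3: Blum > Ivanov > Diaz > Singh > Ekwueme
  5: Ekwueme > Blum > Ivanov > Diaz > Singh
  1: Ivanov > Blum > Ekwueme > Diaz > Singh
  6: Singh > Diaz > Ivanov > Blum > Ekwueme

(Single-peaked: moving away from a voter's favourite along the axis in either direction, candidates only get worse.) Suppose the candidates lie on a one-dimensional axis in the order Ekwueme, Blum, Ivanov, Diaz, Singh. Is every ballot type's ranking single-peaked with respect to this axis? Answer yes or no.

yes

Axis positions: Ekwueme=1, Blum=2, Ivanov=3, Diaz=4, Singh=5.
Ballot type 1 (peak Ivanov at position 3): ranking walks positions 3-4-2-1-5, expanding outward from the peak — single-peaked.
Ballot type 2 (peak Ivanov at position 3): ranking walks positions 3-4-5-2-1, expanding outward from the peak — single-peaked.
Ballot type 3 (peak Diaz at position 4): ranking walks positions 4-3-2-5-1, expanding outward from the peak — single-peaked.
Ballot type 4 (peak Blum at position 2): ranking walks positions 2-3-4-5-1, expanding outward from the peak — single-peaked.
Ballot type 5 (peak Ekwueme at position 1): ranking walks positions 1-2-3-4-5, expanding outward from the peak — single-peaked.
Ballot type 6 (peak Ivanov at position 3): ranking walks positions 3-2-1-4-5, expanding outward from the peak — single-peaked.
Ballot type 7 (peak Singh at position 5): ranking walks positions 5-4-3-2-1, expanding outward from the peak — single-peaked.
Every ranking is single-peaked on this axis.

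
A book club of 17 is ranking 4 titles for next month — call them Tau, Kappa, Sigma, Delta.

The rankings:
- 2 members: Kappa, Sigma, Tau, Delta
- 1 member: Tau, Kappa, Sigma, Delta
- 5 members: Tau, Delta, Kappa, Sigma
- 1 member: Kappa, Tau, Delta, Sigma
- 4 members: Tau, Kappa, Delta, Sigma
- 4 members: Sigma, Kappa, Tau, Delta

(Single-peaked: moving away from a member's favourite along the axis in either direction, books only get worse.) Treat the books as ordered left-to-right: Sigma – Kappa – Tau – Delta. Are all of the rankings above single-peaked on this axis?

yes

Axis positions: Sigma=1, Kappa=2, Tau=3, Delta=4.
Faction 1 (peak Kappa at position 2): ranking walks positions 2-1-3-4, expanding outward from the peak — single-peaked.
Faction 2 (peak Tau at position 3): ranking walks positions 3-2-1-4, expanding outward from the peak — single-peaked.
Faction 3 (peak Tau at position 3): ranking walks positions 3-4-2-1, expanding outward from the peak — single-peaked.
Faction 4 (peak Kappa at position 2): ranking walks positions 2-3-4-1, expanding outward from the peak — single-peaked.
Faction 5 (peak Tau at position 3): ranking walks positions 3-2-4-1, expanding outward from the peak — single-peaked.
Faction 6 (peak Sigma at position 1): ranking walks positions 1-2-3-4, expanding outward from the peak — single-peaked.
Every ranking is single-peaked on this axis.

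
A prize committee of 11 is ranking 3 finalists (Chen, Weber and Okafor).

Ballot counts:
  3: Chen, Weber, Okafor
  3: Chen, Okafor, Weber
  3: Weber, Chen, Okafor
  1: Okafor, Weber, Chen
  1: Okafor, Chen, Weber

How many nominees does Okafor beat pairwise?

Okafor against each rival (11 jurors):
Okafor vs Chen: Chen wins 9–2.
Okafor–Weber: Weber 6–5.
Okafor beats no one; loses to Chen, Weber — 0 pairwise wins.

0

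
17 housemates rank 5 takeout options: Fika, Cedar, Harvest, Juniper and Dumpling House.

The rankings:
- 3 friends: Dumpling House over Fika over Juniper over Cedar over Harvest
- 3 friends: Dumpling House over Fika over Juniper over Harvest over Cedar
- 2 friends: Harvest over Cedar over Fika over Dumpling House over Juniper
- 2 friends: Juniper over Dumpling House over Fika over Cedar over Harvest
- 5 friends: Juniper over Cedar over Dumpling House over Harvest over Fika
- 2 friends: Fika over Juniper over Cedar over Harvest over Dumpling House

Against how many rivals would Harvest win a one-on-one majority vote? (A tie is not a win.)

0

Harvest against each rival (17 friends):
Harvest vs Fika: 2+5 = 7 for Harvest, 10 for Fika — Fika by 10–7.
Harvest vs Cedar: Cedar, 12–5.
Harvest vs Juniper: Juniper wins 15–2.
Harvest vs Dumpling House: 2+2 = 4 for Harvest, 13 for Dumpling House — Dumpling House by 13–4.
Harvest beats no one; loses to Fika, Cedar, Juniper, Dumpling House — 0 pairwise wins.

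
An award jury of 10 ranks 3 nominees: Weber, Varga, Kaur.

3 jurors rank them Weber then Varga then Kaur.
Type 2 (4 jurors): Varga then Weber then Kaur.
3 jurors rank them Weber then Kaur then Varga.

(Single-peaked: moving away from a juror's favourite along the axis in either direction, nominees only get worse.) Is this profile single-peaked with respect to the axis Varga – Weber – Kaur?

yes

Axis positions: Varga=1, Weber=2, Kaur=3.
Type 1 (peak Weber at position 2): ranking walks positions 2-1-3, expanding outward from the peak — single-peaked.
Type 2 (peak Varga at position 1): ranking walks positions 1-2-3, expanding outward from the peak — single-peaked.
Type 3 (peak Weber at position 2): ranking walks positions 2-3-1, expanding outward from the peak — single-peaked.
Every ranking is single-peaked on this axis.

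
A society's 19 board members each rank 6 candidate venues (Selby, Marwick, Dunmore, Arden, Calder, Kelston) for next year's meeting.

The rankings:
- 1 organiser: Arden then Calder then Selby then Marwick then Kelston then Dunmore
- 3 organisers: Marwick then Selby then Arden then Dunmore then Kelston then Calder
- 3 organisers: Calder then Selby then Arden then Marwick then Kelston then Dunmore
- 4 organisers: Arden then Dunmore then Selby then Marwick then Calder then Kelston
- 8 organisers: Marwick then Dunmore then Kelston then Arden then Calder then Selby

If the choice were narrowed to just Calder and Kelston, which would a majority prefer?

Kelston

Ballots ranking Calder above Kelston: 1 + 3 + 4 = 8.
Ballots ranking Kelston above Calder: 19 − 8 = 11.
Kelston wins the head-to-head 11–8.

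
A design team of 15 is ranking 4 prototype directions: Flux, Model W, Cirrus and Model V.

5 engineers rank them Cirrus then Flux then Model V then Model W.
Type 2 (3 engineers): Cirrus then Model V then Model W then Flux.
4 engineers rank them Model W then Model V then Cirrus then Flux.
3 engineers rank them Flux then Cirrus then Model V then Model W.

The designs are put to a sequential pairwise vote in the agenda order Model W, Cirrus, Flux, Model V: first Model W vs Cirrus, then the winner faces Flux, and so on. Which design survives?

Cirrus

Round 1: Model W vs Cirrus — 4–11, Cirrus advances.
Round 2: Cirrus vs Flux — 12–3, Cirrus advances.
Round 3: Cirrus vs Model V — 11–4, Cirrus advances.
Cirrus survives the agenda.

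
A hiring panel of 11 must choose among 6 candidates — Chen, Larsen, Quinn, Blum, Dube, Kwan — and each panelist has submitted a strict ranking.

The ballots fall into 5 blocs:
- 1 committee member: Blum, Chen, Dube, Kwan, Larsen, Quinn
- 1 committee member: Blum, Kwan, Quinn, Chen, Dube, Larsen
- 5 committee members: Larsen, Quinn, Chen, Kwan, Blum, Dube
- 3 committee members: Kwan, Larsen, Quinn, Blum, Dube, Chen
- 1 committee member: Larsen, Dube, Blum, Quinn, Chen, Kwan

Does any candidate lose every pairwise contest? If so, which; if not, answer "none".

Dube

Pairwise majorities:
Chen vs Larsen: Chen preferred on 1+1 = 2 ballots; Larsen wins 9–2.
Chen vs Quinn: Chen preferred on 1 ballot; Quinn wins 10–1.
Chen vs Blum: 5 to 6, Blum.
Chen vs Dube: 7 to 4, Chen.
Chen vs Kwan: 1+5+1 = 7 for Chen, 4 for Kwan — Chen by 7–4.
Larsen vs Quinn: 10 to 1, Larsen.
Larsen vs Blum: Larsen, 9–2.
Larsen vs Dube: 5+3+1 = 9 for Larsen, 2 for Dube — Larsen by 9–2.
Larsen vs Kwan: 6 to 5, Larsen.
Quinn vs Blum: Quinn wins 8–3.
Quinn vs Dube: Quinn, 9–2.
Quinn vs Kwan: Quinn, 6–5.
Blum–Dube: Blum 10–1.
Blum vs Kwan: Blum preferred on 1+1+1 = 3 ballots; Kwan wins 8–3.
Dube–Kwan: Kwan 9–2.
Dube loses to every other candidate — it is the Condorcet loser.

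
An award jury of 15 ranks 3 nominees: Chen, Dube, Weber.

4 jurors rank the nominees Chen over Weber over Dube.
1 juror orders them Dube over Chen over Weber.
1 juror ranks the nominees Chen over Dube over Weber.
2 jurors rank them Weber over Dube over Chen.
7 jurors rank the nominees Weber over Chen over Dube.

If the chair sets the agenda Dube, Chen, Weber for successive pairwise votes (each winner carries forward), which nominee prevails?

Weber

Round 1: Dube vs Chen — 3–12, Chen advances.
Round 2: Chen vs Weber — 6–9, Weber advances.
Weber survives the agenda.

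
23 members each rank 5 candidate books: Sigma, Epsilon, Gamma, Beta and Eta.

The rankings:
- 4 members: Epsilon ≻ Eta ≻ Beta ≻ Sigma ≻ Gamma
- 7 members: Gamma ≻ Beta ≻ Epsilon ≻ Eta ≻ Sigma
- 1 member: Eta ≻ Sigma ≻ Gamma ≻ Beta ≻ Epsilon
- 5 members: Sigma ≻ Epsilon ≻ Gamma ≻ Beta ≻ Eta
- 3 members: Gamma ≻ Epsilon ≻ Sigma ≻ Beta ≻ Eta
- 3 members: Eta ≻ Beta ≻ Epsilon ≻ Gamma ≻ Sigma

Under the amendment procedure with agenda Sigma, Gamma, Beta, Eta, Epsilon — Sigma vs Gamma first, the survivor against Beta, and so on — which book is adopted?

Epsilon

Round 1: Sigma vs Gamma — 10–13, Gamma advances.
Round 2: Gamma vs Beta — 16–7, Gamma advances.
Round 3: Gamma vs Eta — 15–8, Gamma advances.
Round 4: Gamma vs Epsilon — 11–12, Epsilon advances.
Epsilon survives the agenda.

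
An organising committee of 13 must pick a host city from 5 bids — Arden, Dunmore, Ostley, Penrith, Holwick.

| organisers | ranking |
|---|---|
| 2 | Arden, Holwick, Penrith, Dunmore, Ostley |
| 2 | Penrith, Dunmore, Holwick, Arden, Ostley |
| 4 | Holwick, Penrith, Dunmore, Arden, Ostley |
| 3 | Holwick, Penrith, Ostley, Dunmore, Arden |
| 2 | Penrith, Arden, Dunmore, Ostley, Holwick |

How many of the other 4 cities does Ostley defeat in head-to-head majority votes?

Ostley against each rival (13 organisers):
Ostley vs Arden: Ostley preferred on 3 ballots; Arden wins 10–3.
Ostley–Dunmore: Dunmore 10–3.
Ostley vs Penrith: Penrith, 13–0.
Ostley vs Holwick: Ostley preferred on 2 ballots; Holwick wins 11–2.
Ostley beats no one; loses to Arden, Dunmore, Penrith, Holwick — 0 pairwise wins.

0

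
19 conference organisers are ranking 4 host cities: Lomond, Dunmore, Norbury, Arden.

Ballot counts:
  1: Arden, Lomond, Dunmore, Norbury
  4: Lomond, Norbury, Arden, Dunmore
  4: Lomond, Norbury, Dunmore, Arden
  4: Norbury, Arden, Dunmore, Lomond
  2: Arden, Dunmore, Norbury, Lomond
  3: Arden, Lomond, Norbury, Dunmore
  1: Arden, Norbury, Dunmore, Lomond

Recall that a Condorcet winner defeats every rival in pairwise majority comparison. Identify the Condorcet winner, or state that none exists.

none

Pairwise majorities:
Lomond vs Dunmore: Lomond, 12–7.
Lomond vs Norbury: Lomond, 12–7.
Lomond–Arden: Arden 11–8.
Dunmore vs Norbury: Dunmore preferred on 1+2 = 3 ballots; Norbury wins 16–3.
Dunmore vs Arden: Dunmore preferred on 4 ballots; Arden wins 15–4.
Norbury vs Arden: Norbury is ranked higher on 4+4+4 = 12 ballots, Arden on 7. Norbury wins 12–7.
No city is unbeaten: Lomond loses to Arden; Dunmore loses to Lomond; Norbury loses to Lomond; Arden loses to Norbury. In particular Lomond > Norbury > Arden > Lomond is a majority cycle — no Condorcet winner exists.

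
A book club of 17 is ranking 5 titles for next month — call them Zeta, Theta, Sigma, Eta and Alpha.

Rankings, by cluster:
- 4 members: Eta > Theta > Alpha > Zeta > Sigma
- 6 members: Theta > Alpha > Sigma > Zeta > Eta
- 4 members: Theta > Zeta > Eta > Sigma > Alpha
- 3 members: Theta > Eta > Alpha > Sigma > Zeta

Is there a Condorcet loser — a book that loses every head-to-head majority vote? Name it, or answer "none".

Head-to-head results (17 members):
Zeta vs Theta: Zeta is ranked higher on 0 ballots, Theta on 17. Theta wins 17–0.
Zeta–Sigma: Sigma 9–8.
Zeta vs Eta: Zeta preferred on 6+4 = 10 ballots; Zeta wins 10–7.
Zeta vs Alpha: Alpha wins 13–4.
Theta vs Sigma: Theta wins 17–0.
Theta vs Eta: 13 to 4, Theta.
Theta–Alpha: Theta 17–0.
Sigma vs Eta: Sigma preferred on 6 ballots; Eta wins 11–6.
Sigma vs Alpha: Sigma is ranked higher on 4 ballots, Alpha on 13. Alpha wins 13–4.
Eta vs Alpha: Eta preferred on 4+4+3 = 11 ballots; Eta wins 11–6.
No book is winless: Zeta beats Eta; Theta beats Zeta; Sigma beats Zeta; Eta beats Sigma; Alpha beats Zeta. There is no Condorcet loser.

none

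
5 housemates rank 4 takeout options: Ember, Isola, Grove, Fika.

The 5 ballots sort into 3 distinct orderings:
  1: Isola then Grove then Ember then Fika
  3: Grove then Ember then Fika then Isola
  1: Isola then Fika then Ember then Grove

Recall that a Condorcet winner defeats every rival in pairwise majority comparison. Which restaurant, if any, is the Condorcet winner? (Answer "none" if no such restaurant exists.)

Grove

Head-to-head results (5 friends):
Ember vs Isola: Ember preferred on 3 ballots; Ember wins 3–2.
Ember vs Grove: 1 to 4, Grove.
Ember vs Fika: 1+3 = 4 for Ember, 1 for Fika — Ember by 4–1.
Isola vs Grove: Isola is ranked higher on 1+1 = 2 ballots, Grove on 3. Grove wins 3–2.
Isola vs Fika: Isola preferred on 1+1 = 2 ballots; Fika wins 3–2.
Grove vs Fika: 4 to 1, Grove.
Grove defeats every rival head-to-head and is the Condorcet winner.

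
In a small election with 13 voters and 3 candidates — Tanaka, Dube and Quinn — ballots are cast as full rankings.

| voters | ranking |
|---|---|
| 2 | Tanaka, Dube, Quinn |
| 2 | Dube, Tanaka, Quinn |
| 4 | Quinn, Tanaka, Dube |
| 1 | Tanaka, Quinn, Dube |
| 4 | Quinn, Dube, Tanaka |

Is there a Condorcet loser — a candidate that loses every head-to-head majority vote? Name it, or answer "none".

Head-to-head results (13 voters):
Tanaka–Dube: Tanaka 7–6.
Tanaka vs Quinn: Quinn wins 8–5.
Dube vs Quinn: Quinn wins 9–4.
Only Dube has no wins; Dube is the Condorcet loser.

Dube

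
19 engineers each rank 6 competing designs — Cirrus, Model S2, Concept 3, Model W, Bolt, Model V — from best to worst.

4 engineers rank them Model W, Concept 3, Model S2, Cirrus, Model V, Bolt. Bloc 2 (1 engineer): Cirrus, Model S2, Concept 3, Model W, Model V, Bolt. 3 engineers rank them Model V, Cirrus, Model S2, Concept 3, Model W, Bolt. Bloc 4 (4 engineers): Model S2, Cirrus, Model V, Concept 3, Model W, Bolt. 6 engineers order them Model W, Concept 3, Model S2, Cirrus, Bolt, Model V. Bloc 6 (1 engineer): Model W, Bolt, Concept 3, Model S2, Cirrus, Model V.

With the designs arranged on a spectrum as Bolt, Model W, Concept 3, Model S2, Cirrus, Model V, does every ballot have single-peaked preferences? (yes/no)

Axis positions: Bolt=1, Model W=2, Concept 3=3, Model S2=4, Cirrus=5, Model V=6.
Bloc 1 (peak Model W at position 2): ranking walks positions 2-3-4-5-6-1, expanding outward from the peak — single-peaked.
Bloc 2 (peak Cirrus at position 5): ranking walks positions 5-4-3-2-6-1, expanding outward from the peak — single-peaked.
Bloc 3 (peak Model V at position 6): ranking walks positions 6-5-4-3-2-1, expanding outward from the peak — single-peaked.
Bloc 4 (peak Model S2 at position 4): ranking walks positions 4-5-6-3-2-1, expanding outward from the peak — single-peaked.
Bloc 5 (peak Model W at position 2): ranking walks positions 2-3-4-5-1-6, expanding outward from the peak — single-peaked.
Bloc 6 (peak Model W at position 2): ranking walks positions 2-1-3-4-5-6, expanding outward from the peak — single-peaked.
Every ranking is single-peaked on this axis.

yes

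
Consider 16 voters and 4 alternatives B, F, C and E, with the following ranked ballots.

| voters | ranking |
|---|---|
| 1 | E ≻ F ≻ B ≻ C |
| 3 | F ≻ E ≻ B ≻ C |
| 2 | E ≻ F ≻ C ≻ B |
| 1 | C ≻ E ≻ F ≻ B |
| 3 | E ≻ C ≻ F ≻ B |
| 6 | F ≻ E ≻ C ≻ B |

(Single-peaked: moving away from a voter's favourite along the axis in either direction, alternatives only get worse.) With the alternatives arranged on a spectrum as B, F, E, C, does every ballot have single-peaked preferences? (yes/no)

Axis positions: B=1, F=2, E=3, C=4.
Bloc 1 (peak E at position 3): ranking walks positions 3-2-1-4, expanding outward from the peak — single-peaked.
Bloc 2 (peak F at position 2): ranking walks positions 2-3-1-4, expanding outward from the peak — single-peaked.
Bloc 3 (peak E at position 3): ranking walks positions 3-2-4-1, expanding outward from the peak — single-peaked.
Bloc 4 (peak C at position 4): ranking walks positions 4-3-2-1, expanding outward from the peak — single-peaked.
Bloc 5 (peak E at position 3): ranking walks positions 3-4-2-1, expanding outward from the peak — single-peaked.
Bloc 6 (peak F at position 2): ranking walks positions 2-3-4-1, expanding outward from the peak — single-peaked.
Every ranking is single-peaked on this axis.

yes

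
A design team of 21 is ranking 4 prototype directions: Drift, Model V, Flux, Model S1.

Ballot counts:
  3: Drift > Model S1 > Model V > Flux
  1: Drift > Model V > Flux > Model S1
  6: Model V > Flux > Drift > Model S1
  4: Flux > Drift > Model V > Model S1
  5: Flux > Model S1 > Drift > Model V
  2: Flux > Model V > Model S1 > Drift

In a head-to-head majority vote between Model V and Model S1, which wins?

Ballots ranking Model V above Model S1: 1 + 6 + 4 + 2 = 13.
Ballots ranking Model S1 above Model V: 21 − 13 = 8.
Model V wins the head-to-head 13–8.

Model V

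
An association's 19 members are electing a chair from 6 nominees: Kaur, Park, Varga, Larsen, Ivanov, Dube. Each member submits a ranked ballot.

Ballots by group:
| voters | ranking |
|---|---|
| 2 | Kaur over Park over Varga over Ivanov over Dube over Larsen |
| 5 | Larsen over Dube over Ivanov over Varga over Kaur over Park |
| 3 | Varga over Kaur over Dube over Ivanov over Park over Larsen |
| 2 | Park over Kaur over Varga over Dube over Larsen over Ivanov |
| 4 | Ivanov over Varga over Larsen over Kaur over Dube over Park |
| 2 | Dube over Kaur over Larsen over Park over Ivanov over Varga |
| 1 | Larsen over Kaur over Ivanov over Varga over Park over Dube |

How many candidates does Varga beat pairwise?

4

Varga against each rival (19 voters):
Varga vs Kaur: Varga preferred on 5+3+4 = 12 ballots; Varga wins 12–7.
Varga vs Park: Varga wins 13–6.
Varga vs Larsen: Varga wins 11–8.
Varga vs Ivanov: Ivanov, 12–7.
Varga–Dube: Varga 12–7.
Varga beats Kaur, Park, Larsen, Dube; loses to Ivanov — 4 pairwise wins.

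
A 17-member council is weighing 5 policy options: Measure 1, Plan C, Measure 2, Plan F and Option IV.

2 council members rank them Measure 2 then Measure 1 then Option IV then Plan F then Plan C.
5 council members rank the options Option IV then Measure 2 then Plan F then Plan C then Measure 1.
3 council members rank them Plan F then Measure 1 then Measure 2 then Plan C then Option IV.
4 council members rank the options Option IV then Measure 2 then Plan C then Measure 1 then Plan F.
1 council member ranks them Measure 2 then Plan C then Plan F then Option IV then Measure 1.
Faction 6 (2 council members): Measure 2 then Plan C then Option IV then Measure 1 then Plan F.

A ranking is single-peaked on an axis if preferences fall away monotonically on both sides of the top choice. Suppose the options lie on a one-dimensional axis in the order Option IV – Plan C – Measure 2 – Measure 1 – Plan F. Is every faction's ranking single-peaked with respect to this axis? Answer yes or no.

no

Axis positions: Option IV=1, Plan C=2, Measure 2=3, Measure 1=4, Plan F=5.
Faction 1: ranking walks positions 3-4-1-5-2; Option IV is ranked above Plan C even though Plan C lies between Option IV and the peak Measure 2 on the axis — preferences dip and rise again. Not single-peaked.
Faction 2: ranking walks positions 1-3-5-2-4; Measure 2 is ranked above Plan C even though Plan C lies between Measure 2 and the peak Option IV on the axis — preferences dip and rise again. Not single-peaked.
Faction 3 (peak Plan F at position 5): ranking walks positions 5-4-3-2-1, expanding outward from the peak — single-peaked.
Faction 4: ranking walks positions 1-3-2-4-5; Measure 2 is ranked above Plan C even though Plan C lies between Measure 2 and the peak Option IV on the axis — preferences dip and rise again. Not single-peaked.
Faction 5: ranking walks positions 3-2-5-1-4; Plan F is ranked above Measure 1 even though Measure 1 lies between Plan F and the peak Measure 2 on the axis — preferences dip and rise again. Not single-peaked.
Faction 6 (peak Measure 2 at position 3): ranking walks positions 3-2-1-4-5, expanding outward from the peak — single-peaked.
Faction 1 violates single-peakedness, so the profile is not single-peaked on this axis.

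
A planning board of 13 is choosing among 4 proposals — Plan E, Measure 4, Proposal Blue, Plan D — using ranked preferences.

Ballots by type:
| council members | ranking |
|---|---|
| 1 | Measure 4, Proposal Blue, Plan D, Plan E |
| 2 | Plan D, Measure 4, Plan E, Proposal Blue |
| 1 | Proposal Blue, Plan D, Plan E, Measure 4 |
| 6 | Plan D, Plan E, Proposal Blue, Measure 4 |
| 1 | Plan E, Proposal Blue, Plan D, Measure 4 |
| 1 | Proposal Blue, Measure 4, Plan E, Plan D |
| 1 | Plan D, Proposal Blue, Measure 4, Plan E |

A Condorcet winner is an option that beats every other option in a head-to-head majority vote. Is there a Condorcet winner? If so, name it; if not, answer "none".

Plan D

Head-to-head results (13 council members):
Plan E vs Measure 4: Plan E wins 8–5.
Plan E vs Proposal Blue: Plan E wins 9–4.
Plan E–Plan D: Plan D 11–2.
Measure 4–Proposal Blue: Proposal Blue 10–3.
Measure 4 vs Plan D: Plan D wins 11–2.
Proposal Blue–Plan D: Plan D 9–4.
Plan D beats each of Plan E, Measure 4, Proposal Blue — Plan D is the Condorcet winner.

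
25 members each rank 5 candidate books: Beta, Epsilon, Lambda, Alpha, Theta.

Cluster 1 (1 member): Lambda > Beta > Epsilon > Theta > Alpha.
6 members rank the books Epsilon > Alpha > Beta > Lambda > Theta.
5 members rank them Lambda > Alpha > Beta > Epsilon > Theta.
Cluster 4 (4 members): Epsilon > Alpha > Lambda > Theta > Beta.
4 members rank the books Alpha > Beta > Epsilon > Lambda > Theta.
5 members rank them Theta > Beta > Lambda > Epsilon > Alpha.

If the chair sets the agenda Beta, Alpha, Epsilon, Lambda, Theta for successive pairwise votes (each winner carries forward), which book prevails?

Round 1: Beta vs Alpha — 6–19, Alpha advances.
Round 2: Alpha vs Epsilon — 9–16, Epsilon advances.
Round 3: Epsilon vs Lambda — 14–11, Epsilon advances.
Round 4: Epsilon vs Theta — 20–5, Epsilon advances.
Epsilon survives the agenda.

Epsilon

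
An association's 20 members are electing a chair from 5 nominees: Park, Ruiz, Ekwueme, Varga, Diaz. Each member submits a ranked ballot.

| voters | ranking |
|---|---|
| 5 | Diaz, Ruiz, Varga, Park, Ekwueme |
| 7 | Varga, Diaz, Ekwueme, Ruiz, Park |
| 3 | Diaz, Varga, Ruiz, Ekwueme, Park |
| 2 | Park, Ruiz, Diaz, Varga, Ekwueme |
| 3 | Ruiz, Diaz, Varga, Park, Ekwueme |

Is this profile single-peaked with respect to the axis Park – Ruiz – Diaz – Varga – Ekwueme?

yes

Axis positions: Park=1, Ruiz=2, Diaz=3, Varga=4, Ekwueme=5.
Cluster 1 (peak Diaz at position 3): ranking walks positions 3-2-4-1-5, expanding outward from the peak — single-peaked.
Cluster 2 (peak Varga at position 4): ranking walks positions 4-3-5-2-1, expanding outward from the peak — single-peaked.
Cluster 3 (peak Diaz at position 3): ranking walks positions 3-4-2-5-1, expanding outward from the peak — single-peaked.
Cluster 4 (peak Park at position 1): ranking walks positions 1-2-3-4-5, expanding outward from the peak — single-peaked.
Cluster 5 (peak Ruiz at position 2): ranking walks positions 2-3-4-1-5, expanding outward from the peak — single-peaked.
Every ranking is single-peaked on this axis.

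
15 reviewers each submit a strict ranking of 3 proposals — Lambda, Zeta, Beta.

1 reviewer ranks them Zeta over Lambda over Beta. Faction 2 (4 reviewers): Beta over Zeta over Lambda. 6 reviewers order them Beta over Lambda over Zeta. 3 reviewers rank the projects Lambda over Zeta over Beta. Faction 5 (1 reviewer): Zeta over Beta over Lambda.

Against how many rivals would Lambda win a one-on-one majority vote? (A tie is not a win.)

1

Lambda against each rival (15 reviewers):
Lambda vs Zeta: 6+3 = 9 for Lambda, 6 for Zeta — Lambda by 9–6.
Lambda–Beta: Beta 11–4.
Lambda beats Zeta; loses to Beta — 1 pairwise win.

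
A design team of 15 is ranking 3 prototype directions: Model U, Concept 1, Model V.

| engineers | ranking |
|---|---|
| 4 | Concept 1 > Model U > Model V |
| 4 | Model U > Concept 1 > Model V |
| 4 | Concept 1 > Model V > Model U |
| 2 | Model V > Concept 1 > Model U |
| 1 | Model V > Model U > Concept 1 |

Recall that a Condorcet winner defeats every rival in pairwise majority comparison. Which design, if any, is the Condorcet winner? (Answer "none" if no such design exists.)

Concept 1

Pairwise majorities:
Model U vs Concept 1: Concept 1, 10–5.
Model U–Model V: Model U 8–7.
Concept 1 vs Model V: Concept 1 wins 12–3.
Concept 1 defeats every rival head-to-head and is the Condorcet winner.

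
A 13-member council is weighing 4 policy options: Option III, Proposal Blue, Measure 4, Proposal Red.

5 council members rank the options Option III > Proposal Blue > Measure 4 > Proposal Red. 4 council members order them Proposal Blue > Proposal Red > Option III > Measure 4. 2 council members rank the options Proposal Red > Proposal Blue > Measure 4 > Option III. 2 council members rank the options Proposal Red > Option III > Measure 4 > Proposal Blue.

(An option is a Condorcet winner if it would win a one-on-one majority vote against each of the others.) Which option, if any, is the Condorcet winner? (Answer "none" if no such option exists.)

Check each pair by majority over 13 ballots:
Option III–Proposal Blue: Option III 7–6.
Option III vs Measure 4: 5+4+2 = 11 for Option III, 2 for Measure 4 — Option III by 11–2.
Option III vs Proposal Red: Option III preferred on 5 ballots; Proposal Red wins 8–5.
Proposal Blue vs Measure 4: 5+4+2 = 11 for Proposal Blue, 2 for Measure 4 — Proposal Blue by 11–2.
Proposal Blue vs Proposal Red: Proposal Blue is ranked higher on 5+4 = 9 ballots, Proposal Red on 4. Proposal Blue wins 9–4.
Measure 4 vs Proposal Red: Measure 4 is ranked higher on 5 ballots, Proposal Red on 8. Proposal Red wins 8–5.
Every option loses at least once (Option III loses to Proposal Red; Proposal Blue loses to Option III; Measure 4 loses to Option III; Proposal Red loses to Proposal Blue). The majority relation contains the cycle Option III → Proposal Blue → Proposal Red → Option III, so there is no Condorcet winner.

none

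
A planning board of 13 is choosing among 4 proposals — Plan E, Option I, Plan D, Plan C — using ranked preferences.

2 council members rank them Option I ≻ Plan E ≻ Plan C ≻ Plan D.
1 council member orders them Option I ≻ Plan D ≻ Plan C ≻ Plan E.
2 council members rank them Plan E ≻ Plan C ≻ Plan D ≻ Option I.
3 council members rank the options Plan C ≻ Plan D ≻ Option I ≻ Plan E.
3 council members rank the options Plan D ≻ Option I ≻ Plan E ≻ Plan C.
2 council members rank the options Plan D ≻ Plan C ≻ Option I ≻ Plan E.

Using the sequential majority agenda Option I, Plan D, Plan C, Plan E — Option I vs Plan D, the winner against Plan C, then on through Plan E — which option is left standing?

Round 1: Option I vs Plan D — 3–10, Plan D advances.
Round 2: Plan D vs Plan C — 6–7, Plan C advances.
Round 3: Plan C vs Plan E — 6–7, Plan E advances.
The agenda winner is Plan E.

Plan E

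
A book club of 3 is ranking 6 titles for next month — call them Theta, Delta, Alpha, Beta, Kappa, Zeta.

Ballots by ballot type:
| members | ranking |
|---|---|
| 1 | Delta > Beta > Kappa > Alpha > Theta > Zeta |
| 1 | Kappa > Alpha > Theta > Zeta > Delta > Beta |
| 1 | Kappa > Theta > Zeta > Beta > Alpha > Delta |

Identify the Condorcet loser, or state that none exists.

Head-to-head results (3 members):
Theta vs Delta: 1+1 = 2 for Theta, 1 for Delta — Theta by 2–1.
Theta–Alpha: Alpha 2–1.
Theta–Beta: Theta 2–1.
Theta vs Kappa: Kappa wins 3–0.
Theta vs Zeta: Theta wins 3–0.
Delta–Alpha: Alpha 2–1.
Delta vs Beta: Delta wins 2–1.
Delta vs Kappa: Kappa, 2–1.
Delta vs Zeta: Zeta wins 2–1.
Alpha vs Beta: Alpha preferred on 1 ballot; Beta wins 2–1.
Alpha vs Kappa: 0 for Alpha, 3 for Kappa — Kappa by 3–0.
Alpha vs Zeta: Alpha, 2–1.
Beta vs Kappa: Beta is ranked higher on 1 ballot, Kappa on 2. Kappa wins 2–1.
Beta vs Zeta: Zeta, 2–1.
Kappa vs Zeta: 1+1+1 = 3 for Kappa, 0 for Zeta — Kappa by 3–0.
Each book has at least one pairwise win (Theta beats Delta; Delta beats Beta; Alpha beats Theta; Beta beats Alpha; Kappa beats Theta; Zeta beats Delta) — no Condorcet loser.

none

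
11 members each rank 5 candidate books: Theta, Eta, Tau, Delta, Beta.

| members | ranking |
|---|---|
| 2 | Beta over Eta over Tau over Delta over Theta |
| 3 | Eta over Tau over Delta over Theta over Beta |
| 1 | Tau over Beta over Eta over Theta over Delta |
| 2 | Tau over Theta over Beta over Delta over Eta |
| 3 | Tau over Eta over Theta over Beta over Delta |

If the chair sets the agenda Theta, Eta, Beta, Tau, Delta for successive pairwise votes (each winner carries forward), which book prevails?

Round 1: Theta vs Eta — 2–9, Eta advances.
Round 2: Eta vs Beta — 6–5, Eta advances.
Round 3: Eta vs Tau — 5–6, Tau advances.
Round 4: Tau vs Delta — 11–0, Tau advances.
Tau survives the agenda.

Tau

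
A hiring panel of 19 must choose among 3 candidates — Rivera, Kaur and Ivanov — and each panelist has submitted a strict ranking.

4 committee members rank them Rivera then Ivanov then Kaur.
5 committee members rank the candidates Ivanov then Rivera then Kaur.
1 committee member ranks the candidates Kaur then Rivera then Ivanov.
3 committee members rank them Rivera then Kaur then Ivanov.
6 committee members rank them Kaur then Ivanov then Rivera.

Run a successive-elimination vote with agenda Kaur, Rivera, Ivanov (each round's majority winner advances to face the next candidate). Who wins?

Ivanov

Round 1: Kaur vs Rivera — 7–12, Rivera advances.
Round 2: Rivera vs Ivanov — 8–11, Ivanov advances.
The agenda winner is Ivanov.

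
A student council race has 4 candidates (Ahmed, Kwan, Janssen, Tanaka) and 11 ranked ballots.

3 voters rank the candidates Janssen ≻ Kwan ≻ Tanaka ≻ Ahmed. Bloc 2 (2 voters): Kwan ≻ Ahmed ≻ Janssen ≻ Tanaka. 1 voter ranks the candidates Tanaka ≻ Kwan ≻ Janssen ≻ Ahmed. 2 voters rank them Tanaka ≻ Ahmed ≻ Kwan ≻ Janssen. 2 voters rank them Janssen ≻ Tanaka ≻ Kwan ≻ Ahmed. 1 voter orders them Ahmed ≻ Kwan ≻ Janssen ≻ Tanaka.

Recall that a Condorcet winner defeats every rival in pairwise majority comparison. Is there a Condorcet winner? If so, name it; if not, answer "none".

Kwan

Head-to-head results (11 voters):
Ahmed vs Kwan: 3 to 8, Kwan.
Ahmed vs Janssen: Ahmed preferred on 2+2+1 = 5 ballots; Janssen wins 6–5.
Ahmed vs Tanaka: 2+1 = 3 for Ahmed, 8 for Tanaka — Tanaka by 8–3.
Kwan vs Janssen: 6 to 5, Kwan.
Kwan vs Tanaka: Kwan is ranked higher on 3+2+1 = 6 ballots, Tanaka on 5. Kwan wins 6–5.
Janssen vs Tanaka: Janssen is ranked higher on 3+2+2+1 = 8 ballots, Tanaka on 3. Janssen wins 8–3.
Kwan beats each of Ahmed, Janssen, Tanaka — Kwan is the Condorcet winner.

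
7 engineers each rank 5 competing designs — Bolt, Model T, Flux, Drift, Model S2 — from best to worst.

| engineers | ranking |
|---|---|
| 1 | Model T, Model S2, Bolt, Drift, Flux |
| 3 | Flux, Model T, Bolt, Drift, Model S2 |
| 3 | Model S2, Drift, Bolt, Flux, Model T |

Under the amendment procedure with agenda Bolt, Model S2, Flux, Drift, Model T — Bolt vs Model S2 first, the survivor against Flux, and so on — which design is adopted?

Model T

Round 1: Bolt vs Model S2 — 3–4, Model S2 advances.
Round 2: Model S2 vs Flux — 4–3, Model S2 advances.
Round 3: Model S2 vs Drift — 4–3, Model S2 advances.
Round 4: Model S2 vs Model T — 3–4, Model T advances.
The agenda winner is Model T.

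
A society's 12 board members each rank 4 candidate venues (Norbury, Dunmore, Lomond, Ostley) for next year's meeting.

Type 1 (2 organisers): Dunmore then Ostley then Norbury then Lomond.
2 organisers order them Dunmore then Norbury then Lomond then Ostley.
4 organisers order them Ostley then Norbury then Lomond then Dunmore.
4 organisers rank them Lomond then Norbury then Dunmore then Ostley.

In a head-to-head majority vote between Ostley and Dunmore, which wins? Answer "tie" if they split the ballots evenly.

Dunmore

Ballots ranking Ostley above Dunmore: 4.
Ballots ranking Dunmore above Ostley: 12 − 4 = 8.
Dunmore wins the head-to-head 8–4.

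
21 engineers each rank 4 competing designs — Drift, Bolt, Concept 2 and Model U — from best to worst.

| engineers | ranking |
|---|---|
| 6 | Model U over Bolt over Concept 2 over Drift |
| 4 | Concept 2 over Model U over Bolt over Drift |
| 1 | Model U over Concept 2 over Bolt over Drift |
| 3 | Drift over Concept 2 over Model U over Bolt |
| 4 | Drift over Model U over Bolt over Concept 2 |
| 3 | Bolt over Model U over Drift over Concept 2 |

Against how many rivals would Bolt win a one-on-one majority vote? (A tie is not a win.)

Bolt against each rival (21 engineers):
Bolt vs Drift: Bolt preferred on 6+4+1+3 = 14 ballots; Bolt wins 14–7.
Bolt vs Concept 2: 13 to 8, Bolt.
Bolt–Model U: Model U 18–3.
Bolt beats Drift, Concept 2; loses to Model U — 2 pairwise wins.

2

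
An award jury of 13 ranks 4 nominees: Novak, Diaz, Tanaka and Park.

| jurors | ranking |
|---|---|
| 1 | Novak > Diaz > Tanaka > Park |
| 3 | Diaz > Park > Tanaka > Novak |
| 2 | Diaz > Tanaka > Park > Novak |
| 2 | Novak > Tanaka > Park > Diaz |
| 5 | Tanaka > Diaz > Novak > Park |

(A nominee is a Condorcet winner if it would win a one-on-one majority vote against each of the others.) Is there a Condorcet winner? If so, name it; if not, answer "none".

Check each pair by majority over 13 ballots:
Novak vs Diaz: Diaz wins 10–3.
Novak vs Tanaka: Tanaka wins 10–3.
Novak vs Park: Novak, 8–5.
Diaz vs Tanaka: Tanaka wins 7–6.
Diaz vs Park: Diaz wins 11–2.
Tanaka vs Park: Tanaka, 10–3.
Tanaka defeats every rival head-to-head and is the Condorcet winner.

Tanaka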